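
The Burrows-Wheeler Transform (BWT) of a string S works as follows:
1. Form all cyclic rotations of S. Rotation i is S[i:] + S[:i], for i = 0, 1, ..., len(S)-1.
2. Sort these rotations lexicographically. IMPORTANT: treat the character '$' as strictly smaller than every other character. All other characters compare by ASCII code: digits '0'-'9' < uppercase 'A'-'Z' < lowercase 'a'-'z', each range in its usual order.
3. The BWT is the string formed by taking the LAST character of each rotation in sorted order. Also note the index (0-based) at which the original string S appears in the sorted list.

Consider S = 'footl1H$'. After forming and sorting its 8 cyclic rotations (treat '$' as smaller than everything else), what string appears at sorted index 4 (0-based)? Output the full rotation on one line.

All 8 rotations (rotation i = S[i:]+S[:i]):
  rot[0] = footl1H$
  rot[1] = ootl1H$f
  rot[2] = otl1H$fo
  rot[3] = tl1H$foo
  rot[4] = l1H$foot
  rot[5] = 1H$footl
  rot[6] = H$footl1
  rot[7] = $footl1H
Sorted (with $ < everything):
  sorted[0] = $footl1H
  sorted[1] = 1H$footl
  sorted[2] = H$footl1
  sorted[3] = footl1H$
  sorted[4] = l1H$foot
  sorted[5] = ootl1H$f
  sorted[6] = otl1H$fo
  sorted[7] = tl1H$foo
sorted[4] = l1H$foot

Answer: l1H$foot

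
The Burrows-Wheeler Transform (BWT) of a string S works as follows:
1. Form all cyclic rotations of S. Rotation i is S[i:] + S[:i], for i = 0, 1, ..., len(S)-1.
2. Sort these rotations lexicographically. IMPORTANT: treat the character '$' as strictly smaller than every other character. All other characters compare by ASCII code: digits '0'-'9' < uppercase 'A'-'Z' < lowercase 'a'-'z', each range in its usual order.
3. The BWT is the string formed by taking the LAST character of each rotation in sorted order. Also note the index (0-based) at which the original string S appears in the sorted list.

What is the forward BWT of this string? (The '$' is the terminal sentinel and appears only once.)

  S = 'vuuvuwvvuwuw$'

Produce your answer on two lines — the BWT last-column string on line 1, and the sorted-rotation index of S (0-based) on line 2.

All 13 rotations (rotation i = S[i:]+S[:i]):
  rot[0] = vuuvuwvvuwuw$
  rot[1] = uuvuwvvuwuw$v
  rot[2] = uvuwvvuwuw$vu
  rot[3] = vuwvvuwuw$vuu
  rot[4] = uwvvuwuw$vuuv
  rot[5] = wvvuwuw$vuuvu
  rot[6] = vvuwuw$vuuvuw
  rot[7] = vuwuw$vuuvuwv
  rot[8] = uwuw$vuuvuwvv
  rot[9] = wuw$vuuvuwvvu
  rot[10] = uw$vuuvuwvvuw
  rot[11] = w$vuuvuwvvuwu
  rot[12] = $vuuvuwvvuwuw
Sorted (with $ < everything):
  sorted[0] = $vuuvuwvvuwuw  (last char: 'w')
  sorted[1] = uuvuwvvuwuw$v  (last char: 'v')
  sorted[2] = uvuwvvuwuw$vu  (last char: 'u')
  sorted[3] = uw$vuuvuwvvuw  (last char: 'w')
  sorted[4] = uwuw$vuuvuwvv  (last char: 'v')
  sorted[5] = uwvvuwuw$vuuv  (last char: 'v')
  sorted[6] = vuuvuwvvuwuw$  (last char: '$')
  sorted[7] = vuwuw$vuuvuwv  (last char: 'v')
  sorted[8] = vuwvvuwuw$vuu  (last char: 'u')
  sorted[9] = vvuwuw$vuuvuw  (last char: 'w')
  sorted[10] = w$vuuvuwvvuwu  (last char: 'u')
  sorted[11] = wuw$vuuvuwvvu  (last char: 'u')
  sorted[12] = wvvuwuw$vuuvu  (last char: 'u')
Last column: wvuwvv$vuwuuu
Original string S is at sorted index 6

Answer: wvuwvv$vuwuuu
6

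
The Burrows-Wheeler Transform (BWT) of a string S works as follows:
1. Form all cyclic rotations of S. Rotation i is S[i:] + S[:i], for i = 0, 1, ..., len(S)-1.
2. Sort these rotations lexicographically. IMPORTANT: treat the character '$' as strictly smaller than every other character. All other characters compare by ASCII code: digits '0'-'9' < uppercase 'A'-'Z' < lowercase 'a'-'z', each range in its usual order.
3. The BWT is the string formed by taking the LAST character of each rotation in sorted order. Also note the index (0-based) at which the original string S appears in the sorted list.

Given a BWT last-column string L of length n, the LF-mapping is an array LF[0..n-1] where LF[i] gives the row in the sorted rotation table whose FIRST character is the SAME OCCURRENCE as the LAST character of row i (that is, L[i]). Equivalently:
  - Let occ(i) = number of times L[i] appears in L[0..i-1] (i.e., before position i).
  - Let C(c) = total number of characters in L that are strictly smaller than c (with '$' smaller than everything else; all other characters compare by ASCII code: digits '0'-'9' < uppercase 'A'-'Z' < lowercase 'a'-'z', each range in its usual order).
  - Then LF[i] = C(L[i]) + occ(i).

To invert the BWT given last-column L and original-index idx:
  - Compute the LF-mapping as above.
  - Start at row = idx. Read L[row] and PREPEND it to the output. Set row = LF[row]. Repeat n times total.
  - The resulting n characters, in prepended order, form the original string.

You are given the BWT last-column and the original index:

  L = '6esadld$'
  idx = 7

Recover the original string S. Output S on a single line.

LF mapping: 1 5 7 2 3 6 4 0
Walk LF starting at row 7, prepending L[row]:
  step 1: row=7, L[7]='$', prepend. Next row=LF[7]=0
  step 2: row=0, L[0]='6', prepend. Next row=LF[0]=1
  step 3: row=1, L[1]='e', prepend. Next row=LF[1]=5
  step 4: row=5, L[5]='l', prepend. Next row=LF[5]=6
  step 5: row=6, L[6]='d', prepend. Next row=LF[6]=4
  step 6: row=4, L[4]='d', prepend. Next row=LF[4]=3
  step 7: row=3, L[3]='a', prepend. Next row=LF[3]=2
  step 8: row=2, L[2]='s', prepend. Next row=LF[2]=7
Reversed output: saddle6$

Answer: saddle6$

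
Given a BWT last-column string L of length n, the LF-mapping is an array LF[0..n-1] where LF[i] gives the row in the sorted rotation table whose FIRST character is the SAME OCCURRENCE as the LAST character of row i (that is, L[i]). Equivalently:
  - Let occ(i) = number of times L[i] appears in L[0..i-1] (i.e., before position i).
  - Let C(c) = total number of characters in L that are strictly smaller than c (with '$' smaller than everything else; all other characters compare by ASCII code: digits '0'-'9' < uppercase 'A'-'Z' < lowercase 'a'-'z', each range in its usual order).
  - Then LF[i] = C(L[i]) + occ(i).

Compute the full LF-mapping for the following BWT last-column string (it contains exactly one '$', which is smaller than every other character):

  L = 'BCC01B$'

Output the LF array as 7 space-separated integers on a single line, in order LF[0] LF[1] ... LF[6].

Answer: 3 5 6 1 2 4 0

Derivation:
Char counts: '$':1, '0':1, '1':1, 'B':2, 'C':2
C (first-col start): C('$')=0, C('0')=1, C('1')=2, C('B')=3, C('C')=5
L[0]='B': occ=0, LF[0]=C('B')+0=3+0=3
L[1]='C': occ=0, LF[1]=C('C')+0=5+0=5
L[2]='C': occ=1, LF[2]=C('C')+1=5+1=6
L[3]='0': occ=0, LF[3]=C('0')+0=1+0=1
L[4]='1': occ=0, LF[4]=C('1')+0=2+0=2
L[5]='B': occ=1, LF[5]=C('B')+1=3+1=4
L[6]='$': occ=0, LF[6]=C('$')+0=0+0=0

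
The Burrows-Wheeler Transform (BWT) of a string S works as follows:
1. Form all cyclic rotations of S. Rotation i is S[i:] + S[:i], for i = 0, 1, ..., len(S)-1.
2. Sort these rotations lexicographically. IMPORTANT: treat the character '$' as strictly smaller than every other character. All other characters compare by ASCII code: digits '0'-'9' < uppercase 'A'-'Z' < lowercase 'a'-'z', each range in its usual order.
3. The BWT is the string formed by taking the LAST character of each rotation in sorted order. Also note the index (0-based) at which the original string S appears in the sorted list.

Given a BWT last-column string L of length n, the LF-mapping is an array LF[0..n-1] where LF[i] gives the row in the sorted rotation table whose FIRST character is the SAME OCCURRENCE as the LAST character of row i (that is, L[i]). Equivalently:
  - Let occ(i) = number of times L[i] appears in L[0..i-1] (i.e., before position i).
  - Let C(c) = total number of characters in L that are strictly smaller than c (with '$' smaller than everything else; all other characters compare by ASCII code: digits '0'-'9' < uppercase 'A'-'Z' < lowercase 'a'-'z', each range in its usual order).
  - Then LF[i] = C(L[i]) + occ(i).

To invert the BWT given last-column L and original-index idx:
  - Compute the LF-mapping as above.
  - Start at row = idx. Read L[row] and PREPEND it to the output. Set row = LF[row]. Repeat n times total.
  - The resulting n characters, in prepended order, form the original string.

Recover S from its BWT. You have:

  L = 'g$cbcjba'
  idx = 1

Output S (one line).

Answer: ajccbbg$

Derivation:
LF mapping: 6 0 4 2 5 7 3 1
Walk LF starting at row 1, prepending L[row]:
  step 1: row=1, L[1]='$', prepend. Next row=LF[1]=0
  step 2: row=0, L[0]='g', prepend. Next row=LF[0]=6
  step 3: row=6, L[6]='b', prepend. Next row=LF[6]=3
  step 4: row=3, L[3]='b', prepend. Next row=LF[3]=2
  step 5: row=2, L[2]='c', prepend. Next row=LF[2]=4
  step 6: row=4, L[4]='c', prepend. Next row=LF[4]=5
  step 7: row=5, L[5]='j', prepend. Next row=LF[5]=7
  step 8: row=7, L[7]='a', prepend. Next row=LF[7]=1
Reversed output: ajccbbg$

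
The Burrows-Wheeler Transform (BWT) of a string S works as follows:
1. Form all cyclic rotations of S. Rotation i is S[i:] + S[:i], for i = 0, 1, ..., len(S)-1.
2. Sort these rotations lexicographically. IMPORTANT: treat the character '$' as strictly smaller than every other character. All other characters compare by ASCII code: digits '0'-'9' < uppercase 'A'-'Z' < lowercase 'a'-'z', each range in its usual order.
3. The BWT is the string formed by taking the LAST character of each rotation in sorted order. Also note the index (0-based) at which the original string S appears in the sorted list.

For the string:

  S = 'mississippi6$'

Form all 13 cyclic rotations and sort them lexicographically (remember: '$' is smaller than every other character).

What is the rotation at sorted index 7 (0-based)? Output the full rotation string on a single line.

All 13 rotations (rotation i = S[i:]+S[:i]):
  rot[0] = mississippi6$
  rot[1] = ississippi6$m
  rot[2] = ssissippi6$mi
  rot[3] = sissippi6$mis
  rot[4] = issippi6$miss
  rot[5] = ssippi6$missi
  rot[6] = sippi6$missis
  rot[7] = ippi6$mississ
  rot[8] = ppi6$mississi
  rot[9] = pi6$mississip
  rot[10] = i6$mississipp
  rot[11] = 6$mississippi
  rot[12] = $mississippi6
Sorted (with $ < everything):
  sorted[0] = $mississippi6
  sorted[1] = 6$mississippi
  sorted[2] = i6$mississipp
  sorted[3] = ippi6$mississ
  sorted[4] = issippi6$miss
  sorted[5] = ississippi6$m
  sorted[6] = mississippi6$
  sorted[7] = pi6$mississip
  sorted[8] = ppi6$mississi
  sorted[9] = sippi6$missis
  sorted[10] = sissippi6$mis
  sorted[11] = ssippi6$missi
  sorted[12] = ssissippi6$mi
sorted[7] = pi6$mississip

Answer: pi6$mississip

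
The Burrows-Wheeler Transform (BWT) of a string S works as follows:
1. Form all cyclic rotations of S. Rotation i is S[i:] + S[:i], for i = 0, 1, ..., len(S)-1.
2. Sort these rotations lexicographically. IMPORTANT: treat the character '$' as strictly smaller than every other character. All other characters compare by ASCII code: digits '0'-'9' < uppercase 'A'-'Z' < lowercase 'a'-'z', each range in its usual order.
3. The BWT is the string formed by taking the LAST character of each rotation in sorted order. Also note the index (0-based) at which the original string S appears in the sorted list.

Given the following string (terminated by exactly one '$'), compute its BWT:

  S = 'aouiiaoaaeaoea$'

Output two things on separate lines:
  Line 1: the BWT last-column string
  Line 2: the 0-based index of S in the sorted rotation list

Answer: aeoaie$oaiuaaao
6

Derivation:
All 15 rotations (rotation i = S[i:]+S[:i]):
  rot[0] = aouiiaoaaeaoea$
  rot[1] = ouiiaoaaeaoea$a
  rot[2] = uiiaoaaeaoea$ao
  rot[3] = iiaoaaeaoea$aou
  rot[4] = iaoaaeaoea$aoui
  rot[5] = aoaaeaoea$aouii
  rot[6] = oaaeaoea$aouiia
  rot[7] = aaeaoea$aouiiao
  rot[8] = aeaoea$aouiiaoa
  rot[9] = eaoea$aouiiaoaa
  rot[10] = aoea$aouiiaoaae
  rot[11] = oea$aouiiaoaaea
  rot[12] = ea$aouiiaoaaeao
  rot[13] = a$aouiiaoaaeaoe
  rot[14] = $aouiiaoaaeaoea
Sorted (with $ < everything):
  sorted[0] = $aouiiaoaaeaoea  (last char: 'a')
  sorted[1] = a$aouiiaoaaeaoe  (last char: 'e')
  sorted[2] = aaeaoea$aouiiao  (last char: 'o')
  sorted[3] = aeaoea$aouiiaoa  (last char: 'a')
  sorted[4] = aoaaeaoea$aouii  (last char: 'i')
  sorted[5] = aoea$aouiiaoaae  (last char: 'e')
  sorted[6] = aouiiaoaaeaoea$  (last char: '$')
  sorted[7] = ea$aouiiaoaaeao  (last char: 'o')
  sorted[8] = eaoea$aouiiaoaa  (last char: 'a')
  sorted[9] = iaoaaeaoea$aoui  (last char: 'i')
  sorted[10] = iiaoaaeaoea$aou  (last char: 'u')
  sorted[11] = oaaeaoea$aouiia  (last char: 'a')
  sorted[12] = oea$aouiiaoaaea  (last char: 'a')
  sorted[13] = ouiiaoaaeaoea$a  (last char: 'a')
  sorted[14] = uiiaoaaeaoea$ao  (last char: 'o')
Last column: aeoaie$oaiuaaao
Original string S is at sorted index 6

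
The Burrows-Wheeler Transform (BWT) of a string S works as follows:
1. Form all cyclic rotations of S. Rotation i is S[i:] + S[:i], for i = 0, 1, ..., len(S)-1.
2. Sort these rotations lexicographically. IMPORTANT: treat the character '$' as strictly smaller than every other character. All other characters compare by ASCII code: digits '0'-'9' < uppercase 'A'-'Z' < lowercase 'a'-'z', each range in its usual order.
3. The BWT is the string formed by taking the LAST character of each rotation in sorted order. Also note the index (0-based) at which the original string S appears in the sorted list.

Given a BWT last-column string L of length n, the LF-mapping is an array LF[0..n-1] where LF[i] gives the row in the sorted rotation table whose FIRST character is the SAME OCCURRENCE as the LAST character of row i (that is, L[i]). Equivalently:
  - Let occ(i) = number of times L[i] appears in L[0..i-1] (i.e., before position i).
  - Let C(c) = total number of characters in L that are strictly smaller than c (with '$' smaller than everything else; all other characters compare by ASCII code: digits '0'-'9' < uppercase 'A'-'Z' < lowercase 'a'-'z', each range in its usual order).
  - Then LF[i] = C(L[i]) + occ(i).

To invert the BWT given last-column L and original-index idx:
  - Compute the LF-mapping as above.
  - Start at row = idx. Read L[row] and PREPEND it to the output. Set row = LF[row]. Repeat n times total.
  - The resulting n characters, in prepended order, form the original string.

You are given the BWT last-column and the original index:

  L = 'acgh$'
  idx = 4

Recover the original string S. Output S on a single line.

Answer: hgca$

Derivation:
LF mapping: 1 2 3 4 0
Walk LF starting at row 4, prepending L[row]:
  step 1: row=4, L[4]='$', prepend. Next row=LF[4]=0
  step 2: row=0, L[0]='a', prepend. Next row=LF[0]=1
  step 3: row=1, L[1]='c', prepend. Next row=LF[1]=2
  step 4: row=2, L[2]='g', prepend. Next row=LF[2]=3
  step 5: row=3, L[3]='h', prepend. Next row=LF[3]=4
Reversed output: hgca$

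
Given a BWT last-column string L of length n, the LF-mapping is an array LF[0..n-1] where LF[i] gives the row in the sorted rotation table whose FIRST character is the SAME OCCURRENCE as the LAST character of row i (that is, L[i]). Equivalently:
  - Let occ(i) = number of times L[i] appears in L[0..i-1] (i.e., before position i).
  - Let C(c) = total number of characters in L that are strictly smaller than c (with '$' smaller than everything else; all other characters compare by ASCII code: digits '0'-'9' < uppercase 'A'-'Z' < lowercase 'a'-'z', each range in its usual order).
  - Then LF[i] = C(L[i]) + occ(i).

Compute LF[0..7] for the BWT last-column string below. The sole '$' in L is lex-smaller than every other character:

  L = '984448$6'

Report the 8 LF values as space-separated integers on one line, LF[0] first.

Answer: 7 5 1 2 3 6 0 4

Derivation:
Char counts: '$':1, '4':3, '6':1, '8':2, '9':1
C (first-col start): C('$')=0, C('4')=1, C('6')=4, C('8')=5, C('9')=7
L[0]='9': occ=0, LF[0]=C('9')+0=7+0=7
L[1]='8': occ=0, LF[1]=C('8')+0=5+0=5
L[2]='4': occ=0, LF[2]=C('4')+0=1+0=1
L[3]='4': occ=1, LF[3]=C('4')+1=1+1=2
L[4]='4': occ=2, LF[4]=C('4')+2=1+2=3
L[5]='8': occ=1, LF[5]=C('8')+1=5+1=6
L[6]='$': occ=0, LF[6]=C('$')+0=0+0=0
L[7]='6': occ=0, LF[7]=C('6')+0=4+0=4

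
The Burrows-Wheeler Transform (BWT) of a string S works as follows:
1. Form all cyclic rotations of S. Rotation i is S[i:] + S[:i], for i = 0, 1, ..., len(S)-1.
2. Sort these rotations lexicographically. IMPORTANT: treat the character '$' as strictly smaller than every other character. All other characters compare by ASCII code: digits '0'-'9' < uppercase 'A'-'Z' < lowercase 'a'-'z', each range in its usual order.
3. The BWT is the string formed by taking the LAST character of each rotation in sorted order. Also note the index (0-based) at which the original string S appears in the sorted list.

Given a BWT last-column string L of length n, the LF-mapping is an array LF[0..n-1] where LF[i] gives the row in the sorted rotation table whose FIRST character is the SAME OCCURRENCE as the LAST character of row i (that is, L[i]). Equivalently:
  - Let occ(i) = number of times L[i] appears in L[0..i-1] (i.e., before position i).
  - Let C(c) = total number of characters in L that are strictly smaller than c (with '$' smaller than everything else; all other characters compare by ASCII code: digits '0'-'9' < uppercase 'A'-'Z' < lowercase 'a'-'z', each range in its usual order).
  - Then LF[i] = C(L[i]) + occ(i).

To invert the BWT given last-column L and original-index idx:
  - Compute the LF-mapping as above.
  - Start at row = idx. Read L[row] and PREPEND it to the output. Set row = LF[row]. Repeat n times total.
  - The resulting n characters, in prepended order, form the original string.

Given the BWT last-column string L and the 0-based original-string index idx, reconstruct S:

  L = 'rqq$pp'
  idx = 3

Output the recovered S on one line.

LF mapping: 5 3 4 0 1 2
Walk LF starting at row 3, prepending L[row]:
  step 1: row=3, L[3]='$', prepend. Next row=LF[3]=0
  step 2: row=0, L[0]='r', prepend. Next row=LF[0]=5
  step 3: row=5, L[5]='p', prepend. Next row=LF[5]=2
  step 4: row=2, L[2]='q', prepend. Next row=LF[2]=4
  step 5: row=4, L[4]='p', prepend. Next row=LF[4]=1
  step 6: row=1, L[1]='q', prepend. Next row=LF[1]=3
Reversed output: qpqpr$

Answer: qpqpr$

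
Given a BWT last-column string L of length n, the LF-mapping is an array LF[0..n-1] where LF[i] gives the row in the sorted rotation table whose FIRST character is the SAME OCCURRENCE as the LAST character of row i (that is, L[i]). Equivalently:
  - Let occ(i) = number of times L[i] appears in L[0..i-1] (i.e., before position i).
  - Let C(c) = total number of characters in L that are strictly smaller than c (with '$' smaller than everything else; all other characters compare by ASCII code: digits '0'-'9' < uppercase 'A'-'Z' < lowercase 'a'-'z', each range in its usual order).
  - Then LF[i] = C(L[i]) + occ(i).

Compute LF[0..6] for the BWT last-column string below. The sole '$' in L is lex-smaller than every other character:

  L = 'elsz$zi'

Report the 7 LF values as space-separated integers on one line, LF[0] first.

Char counts: '$':1, 'e':1, 'i':1, 'l':1, 's':1, 'z':2
C (first-col start): C('$')=0, C('e')=1, C('i')=2, C('l')=3, C('s')=4, C('z')=5
L[0]='e': occ=0, LF[0]=C('e')+0=1+0=1
L[1]='l': occ=0, LF[1]=C('l')+0=3+0=3
L[2]='s': occ=0, LF[2]=C('s')+0=4+0=4
L[3]='z': occ=0, LF[3]=C('z')+0=5+0=5
L[4]='$': occ=0, LF[4]=C('$')+0=0+0=0
L[5]='z': occ=1, LF[5]=C('z')+1=5+1=6
L[6]='i': occ=0, LF[6]=C('i')+0=2+0=2

Answer: 1 3 4 5 0 6 2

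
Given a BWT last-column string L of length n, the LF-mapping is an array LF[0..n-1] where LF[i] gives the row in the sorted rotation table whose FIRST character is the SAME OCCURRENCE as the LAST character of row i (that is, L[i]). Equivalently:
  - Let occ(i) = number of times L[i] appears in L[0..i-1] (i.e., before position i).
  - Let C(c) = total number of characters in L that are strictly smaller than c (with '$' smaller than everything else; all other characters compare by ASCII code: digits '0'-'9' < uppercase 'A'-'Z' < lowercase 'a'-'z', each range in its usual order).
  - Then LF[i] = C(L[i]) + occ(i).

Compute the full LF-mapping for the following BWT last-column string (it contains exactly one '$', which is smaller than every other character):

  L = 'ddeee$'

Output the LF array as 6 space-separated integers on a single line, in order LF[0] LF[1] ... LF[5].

Char counts: '$':1, 'd':2, 'e':3
C (first-col start): C('$')=0, C('d')=1, C('e')=3
L[0]='d': occ=0, LF[0]=C('d')+0=1+0=1
L[1]='d': occ=1, LF[1]=C('d')+1=1+1=2
L[2]='e': occ=0, LF[2]=C('e')+0=3+0=3
L[3]='e': occ=1, LF[3]=C('e')+1=3+1=4
L[4]='e': occ=2, LF[4]=C('e')+2=3+2=5
L[5]='$': occ=0, LF[5]=C('$')+0=0+0=0

Answer: 1 2 3 4 5 0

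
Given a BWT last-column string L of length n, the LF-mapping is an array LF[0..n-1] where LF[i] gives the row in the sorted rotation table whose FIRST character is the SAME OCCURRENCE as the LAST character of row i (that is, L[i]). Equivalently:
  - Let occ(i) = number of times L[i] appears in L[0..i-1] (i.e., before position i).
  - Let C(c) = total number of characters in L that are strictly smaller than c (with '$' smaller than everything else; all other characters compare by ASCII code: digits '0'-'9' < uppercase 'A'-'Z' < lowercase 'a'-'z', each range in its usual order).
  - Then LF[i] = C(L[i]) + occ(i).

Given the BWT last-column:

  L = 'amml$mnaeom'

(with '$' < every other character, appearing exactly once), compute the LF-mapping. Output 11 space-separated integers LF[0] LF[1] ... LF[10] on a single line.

Char counts: '$':1, 'a':2, 'e':1, 'l':1, 'm':4, 'n':1, 'o':1
C (first-col start): C('$')=0, C('a')=1, C('e')=3, C('l')=4, C('m')=5, C('n')=9, C('o')=10
L[0]='a': occ=0, LF[0]=C('a')+0=1+0=1
L[1]='m': occ=0, LF[1]=C('m')+0=5+0=5
L[2]='m': occ=1, LF[2]=C('m')+1=5+1=6
L[3]='l': occ=0, LF[3]=C('l')+0=4+0=4
L[4]='$': occ=0, LF[4]=C('$')+0=0+0=0
L[5]='m': occ=2, LF[5]=C('m')+2=5+2=7
L[6]='n': occ=0, LF[6]=C('n')+0=9+0=9
L[7]='a': occ=1, LF[7]=C('a')+1=1+1=2
L[8]='e': occ=0, LF[8]=C('e')+0=3+0=3
L[9]='o': occ=0, LF[9]=C('o')+0=10+0=10
L[10]='m': occ=3, LF[10]=C('m')+3=5+3=8

Answer: 1 5 6 4 0 7 9 2 3 10 8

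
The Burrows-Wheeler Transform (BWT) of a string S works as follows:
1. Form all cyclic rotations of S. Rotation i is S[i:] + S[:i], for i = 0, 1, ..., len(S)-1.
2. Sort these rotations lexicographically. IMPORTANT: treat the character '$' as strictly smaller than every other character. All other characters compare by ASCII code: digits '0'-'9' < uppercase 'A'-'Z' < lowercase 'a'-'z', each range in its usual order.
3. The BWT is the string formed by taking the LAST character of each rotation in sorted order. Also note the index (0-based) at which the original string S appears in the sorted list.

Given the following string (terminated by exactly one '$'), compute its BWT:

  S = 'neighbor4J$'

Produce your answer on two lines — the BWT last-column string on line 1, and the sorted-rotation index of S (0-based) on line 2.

All 11 rotations (rotation i = S[i:]+S[:i]):
  rot[0] = neighbor4J$
  rot[1] = eighbor4J$n
  rot[2] = ighbor4J$ne
  rot[3] = ghbor4J$nei
  rot[4] = hbor4J$neig
  rot[5] = bor4J$neigh
  rot[6] = or4J$neighb
  rot[7] = r4J$neighbo
  rot[8] = 4J$neighbor
  rot[9] = J$neighbor4
  rot[10] = $neighbor4J
Sorted (with $ < everything):
  sorted[0] = $neighbor4J  (last char: 'J')
  sorted[1] = 4J$neighbor  (last char: 'r')
  sorted[2] = J$neighbor4  (last char: '4')
  sorted[3] = bor4J$neigh  (last char: 'h')
  sorted[4] = eighbor4J$n  (last char: 'n')
  sorted[5] = ghbor4J$nei  (last char: 'i')
  sorted[6] = hbor4J$neig  (last char: 'g')
  sorted[7] = ighbor4J$ne  (last char: 'e')
  sorted[8] = neighbor4J$  (last char: '$')
  sorted[9] = or4J$neighb  (last char: 'b')
  sorted[10] = r4J$neighbo  (last char: 'o')
Last column: Jr4hnige$bo
Original string S is at sorted index 8

Answer: Jr4hnige$bo
8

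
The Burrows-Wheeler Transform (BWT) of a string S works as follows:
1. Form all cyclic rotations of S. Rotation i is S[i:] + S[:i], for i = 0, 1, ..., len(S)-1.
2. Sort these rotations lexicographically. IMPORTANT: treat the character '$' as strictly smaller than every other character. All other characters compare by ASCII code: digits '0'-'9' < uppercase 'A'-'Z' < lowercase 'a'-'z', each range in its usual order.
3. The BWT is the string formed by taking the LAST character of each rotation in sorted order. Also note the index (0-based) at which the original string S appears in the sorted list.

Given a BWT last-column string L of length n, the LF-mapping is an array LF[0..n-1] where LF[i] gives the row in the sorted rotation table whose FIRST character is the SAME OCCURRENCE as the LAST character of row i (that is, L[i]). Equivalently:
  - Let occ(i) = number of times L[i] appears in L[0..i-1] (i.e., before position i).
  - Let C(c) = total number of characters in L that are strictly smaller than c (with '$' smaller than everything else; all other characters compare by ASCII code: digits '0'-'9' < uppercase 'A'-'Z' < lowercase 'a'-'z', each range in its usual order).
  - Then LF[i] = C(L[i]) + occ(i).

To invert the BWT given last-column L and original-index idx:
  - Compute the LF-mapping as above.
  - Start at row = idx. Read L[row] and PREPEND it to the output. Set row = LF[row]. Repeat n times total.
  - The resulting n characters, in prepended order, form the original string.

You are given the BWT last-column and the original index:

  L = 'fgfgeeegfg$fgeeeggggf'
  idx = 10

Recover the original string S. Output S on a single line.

LF mapping: 7 12 8 13 1 2 3 14 9 15 0 10 16 4 5 6 17 18 19 20 11
Walk LF starting at row 10, prepending L[row]:
  step 1: row=10, L[10]='$', prepend. Next row=LF[10]=0
  step 2: row=0, L[0]='f', prepend. Next row=LF[0]=7
  step 3: row=7, L[7]='g', prepend. Next row=LF[7]=14
  step 4: row=14, L[14]='e', prepend. Next row=LF[14]=5
  step 5: row=5, L[5]='e', prepend. Next row=LF[5]=2
  step 6: row=2, L[2]='f', prepend. Next row=LF[2]=8
  step 7: row=8, L[8]='f', prepend. Next row=LF[8]=9
  step 8: row=9, L[9]='g', prepend. Next row=LF[9]=15
  step 9: row=15, L[15]='e', prepend. Next row=LF[15]=6
  step 10: row=6, L[6]='e', prepend. Next row=LF[6]=3
  step 11: row=3, L[3]='g', prepend. Next row=LF[3]=13
  step 12: row=13, L[13]='e', prepend. Next row=LF[13]=4
  step 13: row=4, L[4]='e', prepend. Next row=LF[4]=1
  step 14: row=1, L[1]='g', prepend. Next row=LF[1]=12
  step 15: row=12, L[12]='g', prepend. Next row=LF[12]=16
  step 16: row=16, L[16]='g', prepend. Next row=LF[16]=17
  step 17: row=17, L[17]='g', prepend. Next row=LF[17]=18
  step 18: row=18, L[18]='g', prepend. Next row=LF[18]=19
  step 19: row=19, L[19]='g', prepend. Next row=LF[19]=20
  step 20: row=20, L[20]='f', prepend. Next row=LF[20]=11
  step 21: row=11, L[11]='f', prepend. Next row=LF[11]=10
Reversed output: ffggggggeegeegffeegf$

Answer: ffggggggeegeegffeegf$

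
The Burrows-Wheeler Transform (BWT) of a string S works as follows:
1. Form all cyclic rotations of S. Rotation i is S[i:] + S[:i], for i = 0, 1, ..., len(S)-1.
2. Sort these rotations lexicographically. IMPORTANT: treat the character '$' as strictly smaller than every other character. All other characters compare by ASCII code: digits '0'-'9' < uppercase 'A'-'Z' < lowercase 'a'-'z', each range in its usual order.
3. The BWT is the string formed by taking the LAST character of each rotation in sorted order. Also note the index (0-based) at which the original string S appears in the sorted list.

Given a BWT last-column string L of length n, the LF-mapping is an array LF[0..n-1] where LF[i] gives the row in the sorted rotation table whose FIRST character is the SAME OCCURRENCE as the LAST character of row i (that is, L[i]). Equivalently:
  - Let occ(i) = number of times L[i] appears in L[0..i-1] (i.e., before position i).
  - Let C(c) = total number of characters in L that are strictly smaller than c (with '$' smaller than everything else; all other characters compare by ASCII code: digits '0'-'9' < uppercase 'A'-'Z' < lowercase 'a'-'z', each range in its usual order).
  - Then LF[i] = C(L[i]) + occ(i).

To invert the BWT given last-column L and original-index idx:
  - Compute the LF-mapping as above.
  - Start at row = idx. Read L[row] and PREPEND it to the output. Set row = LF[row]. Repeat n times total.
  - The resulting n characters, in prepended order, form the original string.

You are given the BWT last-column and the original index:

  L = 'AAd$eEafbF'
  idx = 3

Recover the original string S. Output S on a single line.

Answer: EabeFfdAA$

Derivation:
LF mapping: 1 2 7 0 8 3 5 9 6 4
Walk LF starting at row 3, prepending L[row]:
  step 1: row=3, L[3]='$', prepend. Next row=LF[3]=0
  step 2: row=0, L[0]='A', prepend. Next row=LF[0]=1
  step 3: row=1, L[1]='A', prepend. Next row=LF[1]=2
  step 4: row=2, L[2]='d', prepend. Next row=LF[2]=7
  step 5: row=7, L[7]='f', prepend. Next row=LF[7]=9
  step 6: row=9, L[9]='F', prepend. Next row=LF[9]=4
  step 7: row=4, L[4]='e', prepend. Next row=LF[4]=8
  step 8: row=8, L[8]='b', prepend. Next row=LF[8]=6
  step 9: row=6, L[6]='a', prepend. Next row=LF[6]=5
  step 10: row=5, L[5]='E', prepend. Next row=LF[5]=3
Reversed output: EabeFfdAA$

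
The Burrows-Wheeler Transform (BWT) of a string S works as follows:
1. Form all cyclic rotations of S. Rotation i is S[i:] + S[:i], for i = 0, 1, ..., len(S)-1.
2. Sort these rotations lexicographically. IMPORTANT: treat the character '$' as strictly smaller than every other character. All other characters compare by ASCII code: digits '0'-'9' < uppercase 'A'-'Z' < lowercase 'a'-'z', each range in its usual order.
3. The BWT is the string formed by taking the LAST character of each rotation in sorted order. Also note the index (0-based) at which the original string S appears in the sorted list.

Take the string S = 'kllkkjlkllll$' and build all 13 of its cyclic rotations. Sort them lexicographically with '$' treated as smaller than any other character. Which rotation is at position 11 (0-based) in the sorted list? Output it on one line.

All 13 rotations (rotation i = S[i:]+S[:i]):
  rot[0] = kllkkjlkllll$
  rot[1] = llkkjlkllll$k
  rot[2] = lkkjlkllll$kl
  rot[3] = kkjlkllll$kll
  rot[4] = kjlkllll$kllk
  rot[5] = jlkllll$kllkk
  rot[6] = lkllll$kllkkj
  rot[7] = kllll$kllkkjl
  rot[8] = llll$kllkkjlk
  rot[9] = lll$kllkkjlkl
  rot[10] = ll$kllkkjlkll
  rot[11] = l$kllkkjlklll
  rot[12] = $kllkkjlkllll
Sorted (with $ < everything):
  sorted[0] = $kllkkjlkllll
  sorted[1] = jlkllll$kllkk
  sorted[2] = kjlkllll$kllk
  sorted[3] = kkjlkllll$kll
  sorted[4] = kllkkjlkllll$
  sorted[5] = kllll$kllkkjl
  sorted[6] = l$kllkkjlklll
  sorted[7] = lkkjlkllll$kl
  sorted[8] = lkllll$kllkkj
  sorted[9] = ll$kllkkjlkll
  sorted[10] = llkkjlkllll$k
  sorted[11] = lll$kllkkjlkl
  sorted[12] = llll$kllkkjlk
sorted[11] = lll$kllkkjlkl

Answer: lll$kllkkjlkl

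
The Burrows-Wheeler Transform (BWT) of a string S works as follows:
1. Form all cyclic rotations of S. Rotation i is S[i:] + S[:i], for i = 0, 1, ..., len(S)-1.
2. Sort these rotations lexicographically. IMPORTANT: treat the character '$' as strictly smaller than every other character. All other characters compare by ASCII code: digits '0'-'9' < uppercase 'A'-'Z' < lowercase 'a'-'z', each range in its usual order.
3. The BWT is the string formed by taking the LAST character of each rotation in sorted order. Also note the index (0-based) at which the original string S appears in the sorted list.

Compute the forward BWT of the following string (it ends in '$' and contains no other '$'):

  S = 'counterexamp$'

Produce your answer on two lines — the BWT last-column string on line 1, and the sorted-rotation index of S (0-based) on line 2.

All 13 rotations (rotation i = S[i:]+S[:i]):
  rot[0] = counterexamp$
  rot[1] = ounterexamp$c
  rot[2] = unterexamp$co
  rot[3] = nterexamp$cou
  rot[4] = terexamp$coun
  rot[5] = erexamp$count
  rot[6] = rexamp$counte
  rot[7] = examp$counter
  rot[8] = xamp$countere
  rot[9] = amp$counterex
  rot[10] = mp$counterexa
  rot[11] = p$counterexam
  rot[12] = $counterexamp
Sorted (with $ < everything):
  sorted[0] = $counterexamp  (last char: 'p')
  sorted[1] = amp$counterex  (last char: 'x')
  sorted[2] = counterexamp$  (last char: '$')
  sorted[3] = erexamp$count  (last char: 't')
  sorted[4] = examp$counter  (last char: 'r')
  sorted[5] = mp$counterexa  (last char: 'a')
  sorted[6] = nterexamp$cou  (last char: 'u')
  sorted[7] = ounterexamp$c  (last char: 'c')
  sorted[8] = p$counterexam  (last char: 'm')
  sorted[9] = rexamp$counte  (last char: 'e')
  sorted[10] = terexamp$coun  (last char: 'n')
  sorted[11] = unterexamp$co  (last char: 'o')
  sorted[12] = xamp$countere  (last char: 'e')
Last column: px$traucmenoe
Original string S is at sorted index 2

Answer: px$traucmenoe
2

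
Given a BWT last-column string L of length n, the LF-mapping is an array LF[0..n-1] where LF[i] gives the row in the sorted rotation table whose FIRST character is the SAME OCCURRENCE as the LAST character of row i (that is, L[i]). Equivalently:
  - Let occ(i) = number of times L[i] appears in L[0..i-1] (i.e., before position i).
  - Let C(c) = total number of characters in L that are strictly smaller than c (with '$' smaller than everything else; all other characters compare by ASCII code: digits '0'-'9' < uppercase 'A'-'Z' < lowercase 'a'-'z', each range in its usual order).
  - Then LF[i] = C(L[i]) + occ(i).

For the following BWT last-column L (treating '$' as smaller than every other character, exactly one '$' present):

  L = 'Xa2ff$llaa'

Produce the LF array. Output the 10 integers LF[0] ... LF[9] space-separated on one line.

Answer: 2 3 1 6 7 0 8 9 4 5

Derivation:
Char counts: '$':1, '2':1, 'X':1, 'a':3, 'f':2, 'l':2
C (first-col start): C('$')=0, C('2')=1, C('X')=2, C('a')=3, C('f')=6, C('l')=8
L[0]='X': occ=0, LF[0]=C('X')+0=2+0=2
L[1]='a': occ=0, LF[1]=C('a')+0=3+0=3
L[2]='2': occ=0, LF[2]=C('2')+0=1+0=1
L[3]='f': occ=0, LF[3]=C('f')+0=6+0=6
L[4]='f': occ=1, LF[4]=C('f')+1=6+1=7
L[5]='$': occ=0, LF[5]=C('$')+0=0+0=0
L[6]='l': occ=0, LF[6]=C('l')+0=8+0=8
L[7]='l': occ=1, LF[7]=C('l')+1=8+1=9
L[8]='a': occ=1, LF[8]=C('a')+1=3+1=4
L[9]='a': occ=2, LF[9]=C('a')+2=3+2=5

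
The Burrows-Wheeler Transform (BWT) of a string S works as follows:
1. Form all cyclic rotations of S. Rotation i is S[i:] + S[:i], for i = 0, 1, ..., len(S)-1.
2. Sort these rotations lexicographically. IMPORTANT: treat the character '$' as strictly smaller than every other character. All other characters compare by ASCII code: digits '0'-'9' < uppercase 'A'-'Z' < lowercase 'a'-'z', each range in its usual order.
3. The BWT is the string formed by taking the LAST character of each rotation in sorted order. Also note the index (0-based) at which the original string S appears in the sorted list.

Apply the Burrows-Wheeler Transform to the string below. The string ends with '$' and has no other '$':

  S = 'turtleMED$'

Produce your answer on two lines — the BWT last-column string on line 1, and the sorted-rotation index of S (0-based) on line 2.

All 10 rotations (rotation i = S[i:]+S[:i]):
  rot[0] = turtleMED$
  rot[1] = urtleMED$t
  rot[2] = rtleMED$tu
  rot[3] = tleMED$tur
  rot[4] = leMED$turt
  rot[5] = eMED$turtl
  rot[6] = MED$turtle
  rot[7] = ED$turtleM
  rot[8] = D$turtleME
  rot[9] = $turtleMED
Sorted (with $ < everything):
  sorted[0] = $turtleMED  (last char: 'D')
  sorted[1] = D$turtleME  (last char: 'E')
  sorted[2] = ED$turtleM  (last char: 'M')
  sorted[3] = MED$turtle  (last char: 'e')
  sorted[4] = eMED$turtl  (last char: 'l')
  sorted[5] = leMED$turt  (last char: 't')
  sorted[6] = rtleMED$tu  (last char: 'u')
  sorted[7] = tleMED$tur  (last char: 'r')
  sorted[8] = turtleMED$  (last char: '$')
  sorted[9] = urtleMED$t  (last char: 't')
Last column: DEMeltur$t
Original string S is at sorted index 8

Answer: DEMeltur$t
8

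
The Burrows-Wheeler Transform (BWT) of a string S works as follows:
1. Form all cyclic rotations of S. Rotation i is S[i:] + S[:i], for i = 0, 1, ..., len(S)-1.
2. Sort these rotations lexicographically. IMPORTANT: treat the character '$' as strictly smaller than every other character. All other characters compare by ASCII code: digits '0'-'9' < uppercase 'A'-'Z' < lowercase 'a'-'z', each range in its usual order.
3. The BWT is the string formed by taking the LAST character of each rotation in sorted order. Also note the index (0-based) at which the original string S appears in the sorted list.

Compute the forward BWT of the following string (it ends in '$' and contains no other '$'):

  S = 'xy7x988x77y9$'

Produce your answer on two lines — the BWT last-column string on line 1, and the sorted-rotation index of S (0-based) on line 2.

All 13 rotations (rotation i = S[i:]+S[:i]):
  rot[0] = xy7x988x77y9$
  rot[1] = y7x988x77y9$x
  rot[2] = 7x988x77y9$xy
  rot[3] = x988x77y9$xy7
  rot[4] = 988x77y9$xy7x
  rot[5] = 88x77y9$xy7x9
  rot[6] = 8x77y9$xy7x98
  rot[7] = x77y9$xy7x988
  rot[8] = 77y9$xy7x988x
  rot[9] = 7y9$xy7x988x7
  rot[10] = y9$xy7x988x77
  rot[11] = 9$xy7x988x77y
  rot[12] = $xy7x988x77y9
Sorted (with $ < everything):
  sorted[0] = $xy7x988x77y9  (last char: '9')
  sorted[1] = 77y9$xy7x988x  (last char: 'x')
  sorted[2] = 7x988x77y9$xy  (last char: 'y')
  sorted[3] = 7y9$xy7x988x7  (last char: '7')
  sorted[4] = 88x77y9$xy7x9  (last char: '9')
  sorted[5] = 8x77y9$xy7x98  (last char: '8')
  sorted[6] = 9$xy7x988x77y  (last char: 'y')
  sorted[7] = 988x77y9$xy7x  (last char: 'x')
  sorted[8] = x77y9$xy7x988  (last char: '8')
  sorted[9] = x988x77y9$xy7  (last char: '7')
  sorted[10] = xy7x988x77y9$  (last char: '$')
  sorted[11] = y7x988x77y9$x  (last char: 'x')
  sorted[12] = y9$xy7x988x77  (last char: '7')
Last column: 9xy798yx87$x7
Original string S is at sorted index 10

Answer: 9xy798yx87$x7
10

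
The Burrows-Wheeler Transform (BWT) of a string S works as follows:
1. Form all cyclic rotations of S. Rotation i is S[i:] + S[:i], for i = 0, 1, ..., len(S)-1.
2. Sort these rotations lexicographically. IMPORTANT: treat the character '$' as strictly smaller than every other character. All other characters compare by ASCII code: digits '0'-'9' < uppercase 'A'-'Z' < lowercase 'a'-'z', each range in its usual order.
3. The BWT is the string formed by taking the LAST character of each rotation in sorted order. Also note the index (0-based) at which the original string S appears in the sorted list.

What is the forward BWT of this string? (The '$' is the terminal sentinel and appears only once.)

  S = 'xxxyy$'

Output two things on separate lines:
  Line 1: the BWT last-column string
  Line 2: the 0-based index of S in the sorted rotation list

All 6 rotations (rotation i = S[i:]+S[:i]):
  rot[0] = xxxyy$
  rot[1] = xxyy$x
  rot[2] = xyy$xx
  rot[3] = yy$xxx
  rot[4] = y$xxxy
  rot[5] = $xxxyy
Sorted (with $ < everything):
  sorted[0] = $xxxyy  (last char: 'y')
  sorted[1] = xxxyy$  (last char: '$')
  sorted[2] = xxyy$x  (last char: 'x')
  sorted[3] = xyy$xx  (last char: 'x')
  sorted[4] = y$xxxy  (last char: 'y')
  sorted[5] = yy$xxx  (last char: 'x')
Last column: y$xxyx
Original string S is at sorted index 1

Answer: y$xxyx
1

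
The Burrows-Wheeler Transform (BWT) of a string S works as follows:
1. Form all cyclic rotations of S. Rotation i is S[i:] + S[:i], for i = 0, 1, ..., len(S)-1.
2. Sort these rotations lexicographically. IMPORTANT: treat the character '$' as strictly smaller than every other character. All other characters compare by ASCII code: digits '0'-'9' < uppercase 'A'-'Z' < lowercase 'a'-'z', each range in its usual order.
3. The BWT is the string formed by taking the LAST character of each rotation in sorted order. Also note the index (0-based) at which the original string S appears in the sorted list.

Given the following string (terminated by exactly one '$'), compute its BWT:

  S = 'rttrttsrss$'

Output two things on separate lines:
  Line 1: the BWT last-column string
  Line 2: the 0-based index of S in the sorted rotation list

Answer: ss$tstrttrr
2

Derivation:
All 11 rotations (rotation i = S[i:]+S[:i]):
  rot[0] = rttrttsrss$
  rot[1] = ttrttsrss$r
  rot[2] = trttsrss$rt
  rot[3] = rttsrss$rtt
  rot[4] = ttsrss$rttr
  rot[5] = tsrss$rttrt
  rot[6] = srss$rttrtt
  rot[7] = rss$rttrtts
  rot[8] = ss$rttrttsr
  rot[9] = s$rttrttsrs
  rot[10] = $rttrttsrss
Sorted (with $ < everything):
  sorted[0] = $rttrttsrss  (last char: 's')
  sorted[1] = rss$rttrtts  (last char: 's')
  sorted[2] = rttrttsrss$  (last char: '$')
  sorted[3] = rttsrss$rtt  (last char: 't')
  sorted[4] = s$rttrttsrs  (last char: 's')
  sorted[5] = srss$rttrtt  (last char: 't')
  sorted[6] = ss$rttrttsr  (last char: 'r')
  sorted[7] = trttsrss$rt  (last char: 't')
  sorted[8] = tsrss$rttrt  (last char: 't')
  sorted[9] = ttrttsrss$r  (last char: 'r')
  sorted[10] = ttsrss$rttr  (last char: 'r')
Last column: ss$tstrttrr
Original string S is at sorted index 2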